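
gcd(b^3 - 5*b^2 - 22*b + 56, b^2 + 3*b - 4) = b + 4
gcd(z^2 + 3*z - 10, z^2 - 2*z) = z - 2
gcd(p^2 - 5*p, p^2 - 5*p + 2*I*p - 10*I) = p - 5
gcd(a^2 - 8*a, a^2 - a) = a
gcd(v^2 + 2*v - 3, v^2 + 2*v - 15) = 1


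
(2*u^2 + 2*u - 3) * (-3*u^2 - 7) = -6*u^4 - 6*u^3 - 5*u^2 - 14*u + 21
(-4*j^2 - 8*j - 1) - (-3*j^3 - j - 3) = 3*j^3 - 4*j^2 - 7*j + 2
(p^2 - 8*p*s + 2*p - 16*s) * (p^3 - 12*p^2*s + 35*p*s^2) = p^5 - 20*p^4*s + 2*p^4 + 131*p^3*s^2 - 40*p^3*s - 280*p^2*s^3 + 262*p^2*s^2 - 560*p*s^3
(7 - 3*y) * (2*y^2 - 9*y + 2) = -6*y^3 + 41*y^2 - 69*y + 14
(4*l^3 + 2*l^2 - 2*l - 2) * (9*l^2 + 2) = 36*l^5 + 18*l^4 - 10*l^3 - 14*l^2 - 4*l - 4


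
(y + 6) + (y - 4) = 2*y + 2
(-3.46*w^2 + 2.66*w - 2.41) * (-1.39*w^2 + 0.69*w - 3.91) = 4.8094*w^4 - 6.0848*w^3 + 18.7139*w^2 - 12.0635*w + 9.4231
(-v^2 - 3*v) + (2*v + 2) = -v^2 - v + 2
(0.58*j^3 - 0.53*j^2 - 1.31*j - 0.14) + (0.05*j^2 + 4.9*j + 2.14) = 0.58*j^3 - 0.48*j^2 + 3.59*j + 2.0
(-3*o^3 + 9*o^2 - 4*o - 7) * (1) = -3*o^3 + 9*o^2 - 4*o - 7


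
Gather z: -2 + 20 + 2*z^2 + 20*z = 2*z^2 + 20*z + 18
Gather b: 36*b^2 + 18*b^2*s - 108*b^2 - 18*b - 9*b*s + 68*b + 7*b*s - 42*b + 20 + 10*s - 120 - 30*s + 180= b^2*(18*s - 72) + b*(8 - 2*s) - 20*s + 80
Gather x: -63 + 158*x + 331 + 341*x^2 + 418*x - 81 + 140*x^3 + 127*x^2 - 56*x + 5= 140*x^3 + 468*x^2 + 520*x + 192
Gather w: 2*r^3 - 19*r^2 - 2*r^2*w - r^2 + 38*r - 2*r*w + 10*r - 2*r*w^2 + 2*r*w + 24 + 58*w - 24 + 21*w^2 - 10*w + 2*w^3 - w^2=2*r^3 - 20*r^2 + 48*r + 2*w^3 + w^2*(20 - 2*r) + w*(48 - 2*r^2)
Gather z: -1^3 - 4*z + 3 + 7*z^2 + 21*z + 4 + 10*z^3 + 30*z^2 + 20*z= 10*z^3 + 37*z^2 + 37*z + 6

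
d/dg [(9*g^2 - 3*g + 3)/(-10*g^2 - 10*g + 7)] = 3*(-40*g^2 + 62*g + 3)/(100*g^4 + 200*g^3 - 40*g^2 - 140*g + 49)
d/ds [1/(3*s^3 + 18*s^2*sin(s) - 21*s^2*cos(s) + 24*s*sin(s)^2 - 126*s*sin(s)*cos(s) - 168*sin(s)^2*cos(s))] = (-7*s^2*sin(s) - 6*s^2*cos(s) - 3*s^2 - 12*s*sin(s) - 8*s*sin(2*s) + 14*s*cos(s) + 42*s*cos(2*s) - 14*sin(s) + 21*sin(2*s) + 42*sin(3*s) + 4*cos(2*s) - 4)/(3*(s + 2*sin(s))^2*(s + 4*sin(s))^2*(s - 7*cos(s))^2)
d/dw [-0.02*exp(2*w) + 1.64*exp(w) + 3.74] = (1.64 - 0.04*exp(w))*exp(w)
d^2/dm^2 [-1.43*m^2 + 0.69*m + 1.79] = -2.86000000000000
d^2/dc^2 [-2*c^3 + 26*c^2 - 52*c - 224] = 52 - 12*c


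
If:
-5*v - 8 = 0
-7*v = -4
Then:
No Solution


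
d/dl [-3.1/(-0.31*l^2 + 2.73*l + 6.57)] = (8.463 - 1.922*l)/(-0.31*l^2 + 2.73*l + 6.57)^2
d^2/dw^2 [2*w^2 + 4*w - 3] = 4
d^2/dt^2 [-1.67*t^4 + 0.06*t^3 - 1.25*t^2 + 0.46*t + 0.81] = -20.04*t^2 + 0.36*t - 2.5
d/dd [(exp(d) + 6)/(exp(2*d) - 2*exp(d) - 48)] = -exp(d)/(exp(2*d) - 16*exp(d) + 64)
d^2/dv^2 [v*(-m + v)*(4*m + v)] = 6*m + 6*v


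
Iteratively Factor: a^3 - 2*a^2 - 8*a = (a)*(a^2 - 2*a - 8) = a*(a + 2)*(a - 4)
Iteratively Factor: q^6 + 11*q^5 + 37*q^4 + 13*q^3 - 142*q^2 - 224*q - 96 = (q - 2)*(q^5 + 13*q^4 + 63*q^3 + 139*q^2 + 136*q + 48) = (q - 2)*(q + 4)*(q^4 + 9*q^3 + 27*q^2 + 31*q + 12) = (q - 2)*(q + 1)*(q + 4)*(q^3 + 8*q^2 + 19*q + 12) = (q - 2)*(q + 1)*(q + 4)^2*(q^2 + 4*q + 3) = (q - 2)*(q + 1)^2*(q + 4)^2*(q + 3)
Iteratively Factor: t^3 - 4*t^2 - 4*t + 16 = (t + 2)*(t^2 - 6*t + 8) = (t - 4)*(t + 2)*(t - 2)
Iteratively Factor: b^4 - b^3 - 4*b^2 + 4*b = (b - 2)*(b^3 + b^2 - 2*b) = (b - 2)*(b - 1)*(b^2 + 2*b) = (b - 2)*(b - 1)*(b + 2)*(b)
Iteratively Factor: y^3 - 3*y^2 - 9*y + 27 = (y - 3)*(y^2 - 9) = (y - 3)^2*(y + 3)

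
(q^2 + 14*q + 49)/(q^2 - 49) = (q + 7)/(q - 7)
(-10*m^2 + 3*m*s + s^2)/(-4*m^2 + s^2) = (5*m + s)/(2*m + s)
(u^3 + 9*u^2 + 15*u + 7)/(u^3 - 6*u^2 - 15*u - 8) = (u + 7)/(u - 8)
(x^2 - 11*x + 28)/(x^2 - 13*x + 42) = (x - 4)/(x - 6)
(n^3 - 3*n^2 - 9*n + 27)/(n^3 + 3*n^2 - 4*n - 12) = (n^2 - 6*n + 9)/(n^2 - 4)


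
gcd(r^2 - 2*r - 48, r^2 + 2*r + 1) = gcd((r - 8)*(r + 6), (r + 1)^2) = 1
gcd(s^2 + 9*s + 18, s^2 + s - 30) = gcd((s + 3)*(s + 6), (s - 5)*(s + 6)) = s + 6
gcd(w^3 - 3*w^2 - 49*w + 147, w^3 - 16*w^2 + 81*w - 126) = w^2 - 10*w + 21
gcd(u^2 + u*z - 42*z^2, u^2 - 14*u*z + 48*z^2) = -u + 6*z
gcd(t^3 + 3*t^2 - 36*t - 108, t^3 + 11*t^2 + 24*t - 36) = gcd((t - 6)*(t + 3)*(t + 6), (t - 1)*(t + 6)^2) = t + 6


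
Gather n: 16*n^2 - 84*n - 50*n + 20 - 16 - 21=16*n^2 - 134*n - 17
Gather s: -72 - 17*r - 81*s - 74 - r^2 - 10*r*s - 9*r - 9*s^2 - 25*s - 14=-r^2 - 26*r - 9*s^2 + s*(-10*r - 106) - 160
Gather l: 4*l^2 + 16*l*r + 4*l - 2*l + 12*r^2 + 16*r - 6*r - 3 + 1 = 4*l^2 + l*(16*r + 2) + 12*r^2 + 10*r - 2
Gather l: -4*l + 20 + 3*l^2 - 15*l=3*l^2 - 19*l + 20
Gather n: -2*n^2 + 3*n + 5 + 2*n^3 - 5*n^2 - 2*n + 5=2*n^3 - 7*n^2 + n + 10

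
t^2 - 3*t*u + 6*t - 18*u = (t + 6)*(t - 3*u)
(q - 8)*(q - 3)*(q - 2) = q^3 - 13*q^2 + 46*q - 48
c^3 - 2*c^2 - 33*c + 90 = (c - 5)*(c - 3)*(c + 6)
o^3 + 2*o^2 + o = o*(o + 1)^2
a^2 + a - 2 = (a - 1)*(a + 2)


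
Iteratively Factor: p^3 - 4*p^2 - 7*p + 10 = (p - 5)*(p^2 + p - 2) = (p - 5)*(p - 1)*(p + 2)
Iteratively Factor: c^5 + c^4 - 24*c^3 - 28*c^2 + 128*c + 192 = (c + 2)*(c^4 - c^3 - 22*c^2 + 16*c + 96) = (c - 4)*(c + 2)*(c^3 + 3*c^2 - 10*c - 24) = (c - 4)*(c - 3)*(c + 2)*(c^2 + 6*c + 8) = (c - 4)*(c - 3)*(c + 2)*(c + 4)*(c + 2)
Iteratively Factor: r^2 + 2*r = (r)*(r + 2)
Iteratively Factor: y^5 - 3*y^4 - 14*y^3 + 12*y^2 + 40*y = (y)*(y^4 - 3*y^3 - 14*y^2 + 12*y + 40) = y*(y + 2)*(y^3 - 5*y^2 - 4*y + 20) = y*(y - 2)*(y + 2)*(y^2 - 3*y - 10) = y*(y - 5)*(y - 2)*(y + 2)*(y + 2)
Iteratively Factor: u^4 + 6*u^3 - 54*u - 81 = (u + 3)*(u^3 + 3*u^2 - 9*u - 27) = (u + 3)^2*(u^2 - 9) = (u - 3)*(u + 3)^2*(u + 3)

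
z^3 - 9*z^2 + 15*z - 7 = (z - 7)*(z - 1)^2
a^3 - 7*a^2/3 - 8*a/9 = a*(a - 8/3)*(a + 1/3)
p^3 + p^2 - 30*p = p*(p - 5)*(p + 6)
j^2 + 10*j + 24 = (j + 4)*(j + 6)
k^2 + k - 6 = (k - 2)*(k + 3)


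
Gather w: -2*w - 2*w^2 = -2*w^2 - 2*w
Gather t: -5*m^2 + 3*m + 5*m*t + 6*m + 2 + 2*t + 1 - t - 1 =-5*m^2 + 9*m + t*(5*m + 1) + 2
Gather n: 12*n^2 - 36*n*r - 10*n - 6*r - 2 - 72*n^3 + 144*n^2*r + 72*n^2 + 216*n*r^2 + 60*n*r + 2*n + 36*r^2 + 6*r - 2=-72*n^3 + n^2*(144*r + 84) + n*(216*r^2 + 24*r - 8) + 36*r^2 - 4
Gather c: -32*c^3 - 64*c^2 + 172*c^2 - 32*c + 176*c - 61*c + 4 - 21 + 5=-32*c^3 + 108*c^2 + 83*c - 12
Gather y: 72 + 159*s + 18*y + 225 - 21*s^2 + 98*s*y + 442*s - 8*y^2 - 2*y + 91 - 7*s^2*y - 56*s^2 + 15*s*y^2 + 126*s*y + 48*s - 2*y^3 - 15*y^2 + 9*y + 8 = -77*s^2 + 649*s - 2*y^3 + y^2*(15*s - 23) + y*(-7*s^2 + 224*s + 25) + 396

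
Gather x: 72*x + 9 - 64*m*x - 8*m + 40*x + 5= -8*m + x*(112 - 64*m) + 14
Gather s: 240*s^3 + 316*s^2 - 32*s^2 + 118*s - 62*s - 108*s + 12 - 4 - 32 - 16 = 240*s^3 + 284*s^2 - 52*s - 40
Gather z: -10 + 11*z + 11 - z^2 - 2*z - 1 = -z^2 + 9*z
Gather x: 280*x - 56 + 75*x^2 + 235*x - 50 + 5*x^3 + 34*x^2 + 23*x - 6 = 5*x^3 + 109*x^2 + 538*x - 112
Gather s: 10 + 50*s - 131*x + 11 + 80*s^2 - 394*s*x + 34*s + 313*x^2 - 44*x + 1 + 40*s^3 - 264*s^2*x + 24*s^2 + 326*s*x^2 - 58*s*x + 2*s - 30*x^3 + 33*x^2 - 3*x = 40*s^3 + s^2*(104 - 264*x) + s*(326*x^2 - 452*x + 86) - 30*x^3 + 346*x^2 - 178*x + 22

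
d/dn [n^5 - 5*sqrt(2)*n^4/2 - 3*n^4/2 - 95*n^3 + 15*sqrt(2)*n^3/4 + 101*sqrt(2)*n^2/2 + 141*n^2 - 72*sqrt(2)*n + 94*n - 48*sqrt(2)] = 5*n^4 - 10*sqrt(2)*n^3 - 6*n^3 - 285*n^2 + 45*sqrt(2)*n^2/4 + 101*sqrt(2)*n + 282*n - 72*sqrt(2) + 94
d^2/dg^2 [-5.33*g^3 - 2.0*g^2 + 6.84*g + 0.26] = -31.98*g - 4.0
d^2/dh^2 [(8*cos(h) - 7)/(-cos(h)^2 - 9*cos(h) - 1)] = 2*(72*(1 - cos(2*h))^2*cos(h) - 100*(1 - cos(2*h))^2 + 1213*cos(h) - 1538*cos(2*h) - 189*cos(3*h) - 16*cos(5*h) + 3918)/(18*cos(h) + cos(2*h) + 3)^3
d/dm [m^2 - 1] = 2*m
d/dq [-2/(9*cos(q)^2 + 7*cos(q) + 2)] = -2*(18*cos(q) + 7)*sin(q)/(9*cos(q)^2 + 7*cos(q) + 2)^2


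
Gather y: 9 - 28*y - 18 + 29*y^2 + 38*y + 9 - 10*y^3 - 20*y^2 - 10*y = -10*y^3 + 9*y^2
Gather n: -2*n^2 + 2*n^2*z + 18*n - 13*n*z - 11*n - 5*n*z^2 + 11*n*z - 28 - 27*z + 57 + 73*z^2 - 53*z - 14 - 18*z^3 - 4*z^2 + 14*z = n^2*(2*z - 2) + n*(-5*z^2 - 2*z + 7) - 18*z^3 + 69*z^2 - 66*z + 15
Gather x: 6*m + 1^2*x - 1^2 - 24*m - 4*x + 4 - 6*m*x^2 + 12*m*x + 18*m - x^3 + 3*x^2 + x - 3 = -x^3 + x^2*(3 - 6*m) + x*(12*m - 2)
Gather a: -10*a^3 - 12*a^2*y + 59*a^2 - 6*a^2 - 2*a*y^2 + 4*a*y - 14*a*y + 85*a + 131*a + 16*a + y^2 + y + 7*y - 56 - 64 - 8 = -10*a^3 + a^2*(53 - 12*y) + a*(-2*y^2 - 10*y + 232) + y^2 + 8*y - 128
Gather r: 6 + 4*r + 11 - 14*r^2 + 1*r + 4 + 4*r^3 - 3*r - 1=4*r^3 - 14*r^2 + 2*r + 20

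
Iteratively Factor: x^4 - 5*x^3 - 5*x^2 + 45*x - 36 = (x - 4)*(x^3 - x^2 - 9*x + 9) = (x - 4)*(x + 3)*(x^2 - 4*x + 3) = (x - 4)*(x - 3)*(x + 3)*(x - 1)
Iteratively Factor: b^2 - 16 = (b - 4)*(b + 4)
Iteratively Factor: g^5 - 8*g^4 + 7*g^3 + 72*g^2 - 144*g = (g - 3)*(g^4 - 5*g^3 - 8*g^2 + 48*g) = (g - 4)*(g - 3)*(g^3 - g^2 - 12*g) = (g - 4)*(g - 3)*(g + 3)*(g^2 - 4*g) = g*(g - 4)*(g - 3)*(g + 3)*(g - 4)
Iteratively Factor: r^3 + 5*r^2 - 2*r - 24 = (r + 4)*(r^2 + r - 6) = (r - 2)*(r + 4)*(r + 3)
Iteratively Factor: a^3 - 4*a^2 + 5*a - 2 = (a - 1)*(a^2 - 3*a + 2) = (a - 1)^2*(a - 2)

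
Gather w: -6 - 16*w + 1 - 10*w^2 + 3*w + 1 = -10*w^2 - 13*w - 4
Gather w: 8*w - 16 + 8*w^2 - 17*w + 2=8*w^2 - 9*w - 14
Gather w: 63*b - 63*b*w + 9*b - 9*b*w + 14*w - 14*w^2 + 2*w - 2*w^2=72*b - 16*w^2 + w*(16 - 72*b)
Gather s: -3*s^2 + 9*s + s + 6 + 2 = -3*s^2 + 10*s + 8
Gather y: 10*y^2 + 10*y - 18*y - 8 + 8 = 10*y^2 - 8*y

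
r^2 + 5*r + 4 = (r + 1)*(r + 4)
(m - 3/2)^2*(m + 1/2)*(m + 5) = m^4 + 5*m^3/2 - 47*m^2/4 + 39*m/8 + 45/8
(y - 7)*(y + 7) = y^2 - 49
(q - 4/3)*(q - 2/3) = q^2 - 2*q + 8/9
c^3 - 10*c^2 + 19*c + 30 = (c - 6)*(c - 5)*(c + 1)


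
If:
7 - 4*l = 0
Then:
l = 7/4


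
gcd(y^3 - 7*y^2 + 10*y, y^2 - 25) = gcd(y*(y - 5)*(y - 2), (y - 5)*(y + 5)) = y - 5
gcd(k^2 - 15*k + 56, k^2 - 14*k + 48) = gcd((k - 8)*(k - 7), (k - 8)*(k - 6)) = k - 8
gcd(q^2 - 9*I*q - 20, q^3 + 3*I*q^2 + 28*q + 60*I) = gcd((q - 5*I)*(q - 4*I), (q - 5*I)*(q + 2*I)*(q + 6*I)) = q - 5*I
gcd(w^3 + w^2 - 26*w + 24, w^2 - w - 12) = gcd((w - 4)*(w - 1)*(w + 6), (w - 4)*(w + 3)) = w - 4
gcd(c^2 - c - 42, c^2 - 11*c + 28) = c - 7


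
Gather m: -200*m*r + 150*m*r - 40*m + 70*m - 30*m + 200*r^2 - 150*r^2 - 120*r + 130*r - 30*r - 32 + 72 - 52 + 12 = -50*m*r + 50*r^2 - 20*r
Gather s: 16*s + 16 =16*s + 16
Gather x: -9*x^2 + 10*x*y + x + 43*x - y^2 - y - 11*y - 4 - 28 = -9*x^2 + x*(10*y + 44) - y^2 - 12*y - 32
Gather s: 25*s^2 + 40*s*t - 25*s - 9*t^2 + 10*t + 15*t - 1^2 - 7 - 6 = 25*s^2 + s*(40*t - 25) - 9*t^2 + 25*t - 14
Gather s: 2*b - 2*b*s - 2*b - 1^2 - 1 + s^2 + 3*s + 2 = s^2 + s*(3 - 2*b)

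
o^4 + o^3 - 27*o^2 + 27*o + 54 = (o - 3)^2*(o + 1)*(o + 6)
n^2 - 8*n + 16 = (n - 4)^2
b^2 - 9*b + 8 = (b - 8)*(b - 1)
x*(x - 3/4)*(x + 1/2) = x^3 - x^2/4 - 3*x/8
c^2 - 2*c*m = c*(c - 2*m)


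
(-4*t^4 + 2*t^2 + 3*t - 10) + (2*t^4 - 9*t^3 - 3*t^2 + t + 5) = -2*t^4 - 9*t^3 - t^2 + 4*t - 5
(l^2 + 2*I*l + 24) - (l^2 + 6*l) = -6*l + 2*I*l + 24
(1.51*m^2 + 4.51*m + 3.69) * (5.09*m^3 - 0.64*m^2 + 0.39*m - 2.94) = 7.6859*m^5 + 21.9895*m^4 + 16.4846*m^3 - 5.0421*m^2 - 11.8203*m - 10.8486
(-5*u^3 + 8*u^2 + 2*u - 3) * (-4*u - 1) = 20*u^4 - 27*u^3 - 16*u^2 + 10*u + 3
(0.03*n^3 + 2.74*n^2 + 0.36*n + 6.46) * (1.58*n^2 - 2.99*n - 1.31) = 0.0474*n^5 + 4.2395*n^4 - 7.6631*n^3 + 5.541*n^2 - 19.787*n - 8.4626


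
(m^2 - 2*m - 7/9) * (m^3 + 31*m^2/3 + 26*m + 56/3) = m^5 + 25*m^4/3 + 41*m^3/9 - 1117*m^2/27 - 518*m/9 - 392/27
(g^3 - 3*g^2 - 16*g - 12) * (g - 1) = g^4 - 4*g^3 - 13*g^2 + 4*g + 12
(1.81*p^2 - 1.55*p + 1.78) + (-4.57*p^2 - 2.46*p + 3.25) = -2.76*p^2 - 4.01*p + 5.03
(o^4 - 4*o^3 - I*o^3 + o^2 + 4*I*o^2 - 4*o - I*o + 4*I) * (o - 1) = o^5 - 5*o^4 - I*o^4 + 5*o^3 + 5*I*o^3 - 5*o^2 - 5*I*o^2 + 4*o + 5*I*o - 4*I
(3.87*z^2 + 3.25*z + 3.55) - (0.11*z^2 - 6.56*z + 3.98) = 3.76*z^2 + 9.81*z - 0.43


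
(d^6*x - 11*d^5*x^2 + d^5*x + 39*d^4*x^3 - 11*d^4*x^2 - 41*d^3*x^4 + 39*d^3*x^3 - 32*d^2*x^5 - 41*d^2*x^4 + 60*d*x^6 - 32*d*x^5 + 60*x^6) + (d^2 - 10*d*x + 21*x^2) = d^6*x - 11*d^5*x^2 + d^5*x + 39*d^4*x^3 - 11*d^4*x^2 - 41*d^3*x^4 + 39*d^3*x^3 - 32*d^2*x^5 - 41*d^2*x^4 + d^2 + 60*d*x^6 - 32*d*x^5 - 10*d*x + 60*x^6 + 21*x^2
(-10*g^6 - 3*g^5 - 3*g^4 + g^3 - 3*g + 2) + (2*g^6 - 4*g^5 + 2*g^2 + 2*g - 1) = -8*g^6 - 7*g^5 - 3*g^4 + g^3 + 2*g^2 - g + 1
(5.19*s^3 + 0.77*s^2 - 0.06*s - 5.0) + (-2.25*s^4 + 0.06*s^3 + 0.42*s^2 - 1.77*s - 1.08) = -2.25*s^4 + 5.25*s^3 + 1.19*s^2 - 1.83*s - 6.08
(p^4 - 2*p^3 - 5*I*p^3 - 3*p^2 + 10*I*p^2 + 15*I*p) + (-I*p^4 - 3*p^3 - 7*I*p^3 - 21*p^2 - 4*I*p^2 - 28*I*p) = p^4 - I*p^4 - 5*p^3 - 12*I*p^3 - 24*p^2 + 6*I*p^2 - 13*I*p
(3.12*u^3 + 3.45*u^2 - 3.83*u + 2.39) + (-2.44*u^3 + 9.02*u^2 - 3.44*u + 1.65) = 0.68*u^3 + 12.47*u^2 - 7.27*u + 4.04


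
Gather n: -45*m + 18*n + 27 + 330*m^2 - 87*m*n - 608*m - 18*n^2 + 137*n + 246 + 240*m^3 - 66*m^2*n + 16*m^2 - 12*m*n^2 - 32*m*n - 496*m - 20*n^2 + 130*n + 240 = 240*m^3 + 346*m^2 - 1149*m + n^2*(-12*m - 38) + n*(-66*m^2 - 119*m + 285) + 513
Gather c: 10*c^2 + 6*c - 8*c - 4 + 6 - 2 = 10*c^2 - 2*c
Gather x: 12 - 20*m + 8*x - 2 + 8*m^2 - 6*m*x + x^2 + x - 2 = 8*m^2 - 20*m + x^2 + x*(9 - 6*m) + 8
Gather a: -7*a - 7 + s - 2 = -7*a + s - 9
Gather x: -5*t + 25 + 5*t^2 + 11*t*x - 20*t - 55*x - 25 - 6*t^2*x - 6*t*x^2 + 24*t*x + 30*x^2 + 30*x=5*t^2 - 25*t + x^2*(30 - 6*t) + x*(-6*t^2 + 35*t - 25)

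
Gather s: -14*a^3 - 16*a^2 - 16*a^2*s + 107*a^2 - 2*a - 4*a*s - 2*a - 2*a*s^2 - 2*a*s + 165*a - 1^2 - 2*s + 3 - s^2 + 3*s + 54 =-14*a^3 + 91*a^2 + 161*a + s^2*(-2*a - 1) + s*(-16*a^2 - 6*a + 1) + 56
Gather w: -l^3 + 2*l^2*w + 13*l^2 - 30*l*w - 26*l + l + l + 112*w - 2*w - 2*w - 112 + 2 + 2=-l^3 + 13*l^2 - 24*l + w*(2*l^2 - 30*l + 108) - 108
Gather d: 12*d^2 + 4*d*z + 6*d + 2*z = 12*d^2 + d*(4*z + 6) + 2*z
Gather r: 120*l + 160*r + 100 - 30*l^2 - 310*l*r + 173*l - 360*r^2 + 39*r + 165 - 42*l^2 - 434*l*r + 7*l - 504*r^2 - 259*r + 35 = -72*l^2 + 300*l - 864*r^2 + r*(-744*l - 60) + 300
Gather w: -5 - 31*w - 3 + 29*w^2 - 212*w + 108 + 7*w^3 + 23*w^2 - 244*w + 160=7*w^3 + 52*w^2 - 487*w + 260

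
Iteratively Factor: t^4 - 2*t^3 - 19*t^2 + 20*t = (t)*(t^3 - 2*t^2 - 19*t + 20) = t*(t + 4)*(t^2 - 6*t + 5) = t*(t - 5)*(t + 4)*(t - 1)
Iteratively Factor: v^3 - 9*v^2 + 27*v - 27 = (v - 3)*(v^2 - 6*v + 9) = (v - 3)^2*(v - 3)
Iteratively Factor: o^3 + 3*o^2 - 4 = (o + 2)*(o^2 + o - 2) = (o - 1)*(o + 2)*(o + 2)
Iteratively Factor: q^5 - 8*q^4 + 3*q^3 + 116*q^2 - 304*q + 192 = (q - 3)*(q^4 - 5*q^3 - 12*q^2 + 80*q - 64) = (q - 4)*(q - 3)*(q^3 - q^2 - 16*q + 16) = (q - 4)*(q - 3)*(q - 1)*(q^2 - 16) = (q - 4)*(q - 3)*(q - 1)*(q + 4)*(q - 4)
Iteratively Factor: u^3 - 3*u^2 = (u - 3)*(u^2) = u*(u - 3)*(u)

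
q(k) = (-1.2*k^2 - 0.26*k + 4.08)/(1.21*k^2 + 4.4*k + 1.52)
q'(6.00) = -0.05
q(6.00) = -0.57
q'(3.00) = -0.16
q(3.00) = -0.29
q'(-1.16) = -2.44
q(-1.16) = -1.41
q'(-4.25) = -2.31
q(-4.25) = -3.53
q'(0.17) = -3.92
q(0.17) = 1.74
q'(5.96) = -0.06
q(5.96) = -0.57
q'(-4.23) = -2.41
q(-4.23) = -3.57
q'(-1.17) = -2.40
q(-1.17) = -1.39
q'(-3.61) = -17.35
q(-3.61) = -7.56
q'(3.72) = -0.11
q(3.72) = -0.39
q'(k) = (-2.42*k - 4.4)*(-1.2*k^2 - 0.26*k + 4.08)/(1.21*k^2 + 4.4*k + 1.52)^2 + (-2.4*k - 0.26)/(1.21*k^2 + 4.4*k + 1.52) = (-4.9654*k^2 - 13.5216*k - 18.3472)/(1.4641*k^4 + 10.648*k^3 + 23.0384*k^2 + 13.376*k + 2.3104)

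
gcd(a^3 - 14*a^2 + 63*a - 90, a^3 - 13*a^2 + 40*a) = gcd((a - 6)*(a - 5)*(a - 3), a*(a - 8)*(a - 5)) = a - 5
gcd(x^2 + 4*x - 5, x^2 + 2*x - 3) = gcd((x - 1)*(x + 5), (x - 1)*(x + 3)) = x - 1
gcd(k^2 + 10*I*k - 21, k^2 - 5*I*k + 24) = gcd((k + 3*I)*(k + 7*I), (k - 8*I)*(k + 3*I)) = k + 3*I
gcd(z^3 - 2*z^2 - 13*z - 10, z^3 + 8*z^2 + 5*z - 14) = z + 2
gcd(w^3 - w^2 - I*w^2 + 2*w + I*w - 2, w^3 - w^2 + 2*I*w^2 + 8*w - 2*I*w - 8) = w^2 + w*(-1 - 2*I) + 2*I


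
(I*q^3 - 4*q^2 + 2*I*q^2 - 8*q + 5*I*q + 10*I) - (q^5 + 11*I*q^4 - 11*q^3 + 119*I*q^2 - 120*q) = -q^5 - 11*I*q^4 + 11*q^3 + I*q^3 - 4*q^2 - 117*I*q^2 + 112*q + 5*I*q + 10*I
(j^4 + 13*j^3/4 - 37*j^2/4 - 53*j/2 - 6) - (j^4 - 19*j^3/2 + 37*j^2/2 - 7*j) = 51*j^3/4 - 111*j^2/4 - 39*j/2 - 6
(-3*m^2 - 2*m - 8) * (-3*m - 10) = 9*m^3 + 36*m^2 + 44*m + 80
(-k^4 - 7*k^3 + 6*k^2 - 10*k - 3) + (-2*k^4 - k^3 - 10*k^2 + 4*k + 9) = -3*k^4 - 8*k^3 - 4*k^2 - 6*k + 6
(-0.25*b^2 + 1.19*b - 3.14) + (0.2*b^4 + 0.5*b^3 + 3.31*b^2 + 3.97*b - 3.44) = 0.2*b^4 + 0.5*b^3 + 3.06*b^2 + 5.16*b - 6.58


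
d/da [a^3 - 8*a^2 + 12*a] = 3*a^2 - 16*a + 12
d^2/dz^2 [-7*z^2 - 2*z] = -14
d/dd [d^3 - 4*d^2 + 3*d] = 3*d^2 - 8*d + 3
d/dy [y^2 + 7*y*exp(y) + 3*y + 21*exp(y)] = 7*y*exp(y) + 2*y + 28*exp(y) + 3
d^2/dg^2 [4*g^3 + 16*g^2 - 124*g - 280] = 24*g + 32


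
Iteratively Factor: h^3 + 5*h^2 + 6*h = (h + 3)*(h^2 + 2*h) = h*(h + 3)*(h + 2)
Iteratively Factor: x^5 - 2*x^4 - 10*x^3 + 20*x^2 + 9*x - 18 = (x - 3)*(x^4 + x^3 - 7*x^2 - x + 6) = (x - 3)*(x - 2)*(x^3 + 3*x^2 - x - 3) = (x - 3)*(x - 2)*(x + 3)*(x^2 - 1) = (x - 3)*(x - 2)*(x + 1)*(x + 3)*(x - 1)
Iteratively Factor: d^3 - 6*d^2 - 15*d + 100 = (d - 5)*(d^2 - d - 20) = (d - 5)^2*(d + 4)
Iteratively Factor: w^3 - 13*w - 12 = (w + 1)*(w^2 - w - 12) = (w - 4)*(w + 1)*(w + 3)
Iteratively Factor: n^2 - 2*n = (n - 2)*(n)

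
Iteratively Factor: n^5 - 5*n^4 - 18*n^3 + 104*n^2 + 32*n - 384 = (n + 2)*(n^4 - 7*n^3 - 4*n^2 + 112*n - 192) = (n - 4)*(n + 2)*(n^3 - 3*n^2 - 16*n + 48) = (n - 4)^2*(n + 2)*(n^2 + n - 12) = (n - 4)^2*(n + 2)*(n + 4)*(n - 3)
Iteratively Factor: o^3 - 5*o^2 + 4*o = (o - 1)*(o^2 - 4*o) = o*(o - 1)*(o - 4)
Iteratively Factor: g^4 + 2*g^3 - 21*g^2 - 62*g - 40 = (g + 1)*(g^3 + g^2 - 22*g - 40) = (g + 1)*(g + 4)*(g^2 - 3*g - 10) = (g + 1)*(g + 2)*(g + 4)*(g - 5)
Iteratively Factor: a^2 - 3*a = (a - 3)*(a)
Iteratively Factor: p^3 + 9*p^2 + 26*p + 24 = (p + 2)*(p^2 + 7*p + 12) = (p + 2)*(p + 3)*(p + 4)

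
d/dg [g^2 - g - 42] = 2*g - 1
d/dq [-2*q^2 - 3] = -4*q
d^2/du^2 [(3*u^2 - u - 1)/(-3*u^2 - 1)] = 6*(3*u^3 + 18*u^2 - 3*u - 2)/(27*u^6 + 27*u^4 + 9*u^2 + 1)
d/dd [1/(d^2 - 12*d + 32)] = 2*(6 - d)/(d^2 - 12*d + 32)^2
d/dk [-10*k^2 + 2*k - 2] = 2 - 20*k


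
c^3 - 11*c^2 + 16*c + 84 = (c - 7)*(c - 6)*(c + 2)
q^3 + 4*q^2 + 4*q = q*(q + 2)^2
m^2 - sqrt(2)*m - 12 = (m - 3*sqrt(2))*(m + 2*sqrt(2))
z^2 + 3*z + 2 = (z + 1)*(z + 2)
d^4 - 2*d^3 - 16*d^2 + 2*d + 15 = (d - 5)*(d + 3)*(-I*d - I)*(I*d - I)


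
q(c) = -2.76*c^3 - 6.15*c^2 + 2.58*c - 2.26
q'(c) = -8.28*c^2 - 12.3*c + 2.58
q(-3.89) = 57.11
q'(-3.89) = -74.87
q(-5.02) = 178.96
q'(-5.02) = -144.33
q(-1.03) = -8.43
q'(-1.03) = 6.46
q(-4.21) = 83.82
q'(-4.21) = -92.39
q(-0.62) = -5.57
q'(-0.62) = 7.02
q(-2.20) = -8.31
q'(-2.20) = -10.44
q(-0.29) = -3.46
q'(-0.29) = 5.45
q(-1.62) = -10.85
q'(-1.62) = 0.78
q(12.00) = -5626.18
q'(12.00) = -1337.34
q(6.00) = -804.34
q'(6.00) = -369.30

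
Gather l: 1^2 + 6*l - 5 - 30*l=-24*l - 4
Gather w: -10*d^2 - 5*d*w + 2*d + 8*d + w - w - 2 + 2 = -10*d^2 - 5*d*w + 10*d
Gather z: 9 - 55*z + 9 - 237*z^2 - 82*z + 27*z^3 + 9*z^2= 27*z^3 - 228*z^2 - 137*z + 18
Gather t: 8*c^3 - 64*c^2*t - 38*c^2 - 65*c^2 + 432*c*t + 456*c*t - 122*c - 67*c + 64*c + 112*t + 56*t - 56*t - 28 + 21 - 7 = 8*c^3 - 103*c^2 - 125*c + t*(-64*c^2 + 888*c + 112) - 14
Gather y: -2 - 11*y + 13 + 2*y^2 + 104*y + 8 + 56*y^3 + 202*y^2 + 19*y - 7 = 56*y^3 + 204*y^2 + 112*y + 12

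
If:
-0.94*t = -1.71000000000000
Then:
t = 1.82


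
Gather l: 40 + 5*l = 5*l + 40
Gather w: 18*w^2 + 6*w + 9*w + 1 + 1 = 18*w^2 + 15*w + 2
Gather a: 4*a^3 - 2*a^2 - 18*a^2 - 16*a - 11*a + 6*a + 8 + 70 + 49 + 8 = 4*a^3 - 20*a^2 - 21*a + 135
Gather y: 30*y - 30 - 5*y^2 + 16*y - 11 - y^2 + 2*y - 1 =-6*y^2 + 48*y - 42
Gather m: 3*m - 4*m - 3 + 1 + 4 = 2 - m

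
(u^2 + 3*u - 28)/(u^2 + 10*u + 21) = (u - 4)/(u + 3)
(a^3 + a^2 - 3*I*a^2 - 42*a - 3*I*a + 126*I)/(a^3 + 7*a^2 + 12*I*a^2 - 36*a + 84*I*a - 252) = (a^2 - 3*a*(2 + I) + 18*I)/(a^2 + 12*I*a - 36)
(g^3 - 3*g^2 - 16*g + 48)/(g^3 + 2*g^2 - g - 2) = (g^3 - 3*g^2 - 16*g + 48)/(g^3 + 2*g^2 - g - 2)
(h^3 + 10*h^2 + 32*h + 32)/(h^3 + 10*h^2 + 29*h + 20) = (h^2 + 6*h + 8)/(h^2 + 6*h + 5)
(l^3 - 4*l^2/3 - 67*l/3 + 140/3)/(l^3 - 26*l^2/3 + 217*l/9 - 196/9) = 3*(l + 5)/(3*l - 7)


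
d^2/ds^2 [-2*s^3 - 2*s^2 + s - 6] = -12*s - 4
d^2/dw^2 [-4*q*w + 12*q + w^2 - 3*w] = 2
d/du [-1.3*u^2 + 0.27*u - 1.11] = 0.27 - 2.6*u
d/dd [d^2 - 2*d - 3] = 2*d - 2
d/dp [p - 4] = 1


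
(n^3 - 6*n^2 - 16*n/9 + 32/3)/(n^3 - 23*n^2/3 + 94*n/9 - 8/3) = (3*n + 4)/(3*n - 1)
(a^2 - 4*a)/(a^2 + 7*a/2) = 2*(a - 4)/(2*a + 7)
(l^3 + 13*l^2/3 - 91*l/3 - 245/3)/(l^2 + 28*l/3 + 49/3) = l - 5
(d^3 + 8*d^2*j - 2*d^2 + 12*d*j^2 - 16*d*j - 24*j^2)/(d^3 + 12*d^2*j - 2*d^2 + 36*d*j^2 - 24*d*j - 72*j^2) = (d + 2*j)/(d + 6*j)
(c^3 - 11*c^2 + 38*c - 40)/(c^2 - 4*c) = c - 7 + 10/c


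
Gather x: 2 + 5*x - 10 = 5*x - 8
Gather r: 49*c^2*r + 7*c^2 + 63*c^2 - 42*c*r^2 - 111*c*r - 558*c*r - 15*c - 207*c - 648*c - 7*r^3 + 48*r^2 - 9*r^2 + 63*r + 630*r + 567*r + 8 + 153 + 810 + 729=70*c^2 - 870*c - 7*r^3 + r^2*(39 - 42*c) + r*(49*c^2 - 669*c + 1260) + 1700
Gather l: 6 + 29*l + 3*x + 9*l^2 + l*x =9*l^2 + l*(x + 29) + 3*x + 6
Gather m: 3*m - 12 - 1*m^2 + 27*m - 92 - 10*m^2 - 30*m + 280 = 176 - 11*m^2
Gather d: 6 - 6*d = 6 - 6*d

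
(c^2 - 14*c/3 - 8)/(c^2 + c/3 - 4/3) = (c - 6)/(c - 1)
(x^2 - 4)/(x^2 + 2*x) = (x - 2)/x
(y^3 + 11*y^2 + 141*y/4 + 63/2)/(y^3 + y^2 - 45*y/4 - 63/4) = (2*y^2 + 19*y + 42)/(2*y^2 - y - 21)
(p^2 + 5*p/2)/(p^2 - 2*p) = (p + 5/2)/(p - 2)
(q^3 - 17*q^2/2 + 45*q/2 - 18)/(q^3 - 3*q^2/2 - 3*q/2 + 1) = (2*q^3 - 17*q^2 + 45*q - 36)/(2*q^3 - 3*q^2 - 3*q + 2)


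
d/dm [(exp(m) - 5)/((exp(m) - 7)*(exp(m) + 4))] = (-exp(2*m) + 10*exp(m) - 43)*exp(m)/(exp(4*m) - 6*exp(3*m) - 47*exp(2*m) + 168*exp(m) + 784)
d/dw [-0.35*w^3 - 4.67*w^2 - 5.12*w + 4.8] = -1.05*w^2 - 9.34*w - 5.12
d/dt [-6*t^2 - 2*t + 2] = -12*t - 2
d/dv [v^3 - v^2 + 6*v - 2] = 3*v^2 - 2*v + 6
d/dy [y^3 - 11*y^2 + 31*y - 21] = 3*y^2 - 22*y + 31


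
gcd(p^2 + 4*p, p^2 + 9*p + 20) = p + 4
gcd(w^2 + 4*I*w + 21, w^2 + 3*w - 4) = 1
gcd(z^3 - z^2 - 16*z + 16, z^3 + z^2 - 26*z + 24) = z^2 - 5*z + 4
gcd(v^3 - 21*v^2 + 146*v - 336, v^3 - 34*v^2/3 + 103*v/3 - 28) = v - 7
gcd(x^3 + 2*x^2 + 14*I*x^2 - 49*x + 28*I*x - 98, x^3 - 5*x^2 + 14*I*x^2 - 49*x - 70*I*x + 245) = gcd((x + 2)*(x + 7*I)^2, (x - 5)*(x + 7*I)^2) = x^2 + 14*I*x - 49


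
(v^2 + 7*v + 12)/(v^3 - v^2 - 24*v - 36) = (v + 4)/(v^2 - 4*v - 12)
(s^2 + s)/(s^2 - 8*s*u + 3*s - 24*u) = s*(s + 1)/(s^2 - 8*s*u + 3*s - 24*u)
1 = 1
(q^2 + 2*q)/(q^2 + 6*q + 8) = q/(q + 4)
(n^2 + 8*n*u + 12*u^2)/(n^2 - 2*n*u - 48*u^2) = (-n - 2*u)/(-n + 8*u)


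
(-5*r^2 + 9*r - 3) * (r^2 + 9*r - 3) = -5*r^4 - 36*r^3 + 93*r^2 - 54*r + 9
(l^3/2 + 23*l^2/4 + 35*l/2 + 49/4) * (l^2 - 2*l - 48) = l^5/2 + 19*l^4/4 - 18*l^3 - 1195*l^2/4 - 1729*l/2 - 588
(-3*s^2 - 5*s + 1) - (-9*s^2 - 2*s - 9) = 6*s^2 - 3*s + 10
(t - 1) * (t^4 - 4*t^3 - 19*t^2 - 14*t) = t^5 - 5*t^4 - 15*t^3 + 5*t^2 + 14*t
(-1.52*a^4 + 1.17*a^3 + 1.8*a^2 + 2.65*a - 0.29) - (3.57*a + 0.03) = -1.52*a^4 + 1.17*a^3 + 1.8*a^2 - 0.92*a - 0.32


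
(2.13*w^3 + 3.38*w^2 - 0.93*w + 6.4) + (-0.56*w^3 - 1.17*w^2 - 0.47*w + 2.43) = 1.57*w^3 + 2.21*w^2 - 1.4*w + 8.83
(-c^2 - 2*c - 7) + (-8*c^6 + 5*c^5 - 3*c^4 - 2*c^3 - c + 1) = -8*c^6 + 5*c^5 - 3*c^4 - 2*c^3 - c^2 - 3*c - 6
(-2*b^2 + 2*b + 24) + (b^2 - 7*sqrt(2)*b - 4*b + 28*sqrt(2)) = -b^2 - 7*sqrt(2)*b - 2*b + 24 + 28*sqrt(2)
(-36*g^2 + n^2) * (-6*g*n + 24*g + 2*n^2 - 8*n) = 216*g^3*n - 864*g^3 - 72*g^2*n^2 + 288*g^2*n - 6*g*n^3 + 24*g*n^2 + 2*n^4 - 8*n^3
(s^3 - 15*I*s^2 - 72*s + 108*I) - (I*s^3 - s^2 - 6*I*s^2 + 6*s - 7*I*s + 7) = s^3 - I*s^3 + s^2 - 9*I*s^2 - 78*s + 7*I*s - 7 + 108*I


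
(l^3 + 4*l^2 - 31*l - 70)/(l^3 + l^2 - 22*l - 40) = (l + 7)/(l + 4)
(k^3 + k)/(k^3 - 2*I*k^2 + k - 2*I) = k/(k - 2*I)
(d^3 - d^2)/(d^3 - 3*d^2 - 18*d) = d*(1 - d)/(-d^2 + 3*d + 18)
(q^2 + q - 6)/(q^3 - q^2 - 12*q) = (q - 2)/(q*(q - 4))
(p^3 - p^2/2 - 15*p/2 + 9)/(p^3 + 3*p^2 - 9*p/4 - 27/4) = 2*(p - 2)/(2*p + 3)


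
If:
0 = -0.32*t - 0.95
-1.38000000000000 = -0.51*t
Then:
No Solution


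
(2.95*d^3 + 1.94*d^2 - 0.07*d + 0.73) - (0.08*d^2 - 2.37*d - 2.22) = 2.95*d^3 + 1.86*d^2 + 2.3*d + 2.95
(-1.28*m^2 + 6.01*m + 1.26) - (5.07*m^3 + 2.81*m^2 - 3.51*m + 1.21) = -5.07*m^3 - 4.09*m^2 + 9.52*m + 0.05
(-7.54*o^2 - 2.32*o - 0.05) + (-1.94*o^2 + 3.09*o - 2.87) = -9.48*o^2 + 0.77*o - 2.92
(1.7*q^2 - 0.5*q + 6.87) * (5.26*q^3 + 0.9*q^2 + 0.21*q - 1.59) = 8.942*q^5 - 1.1*q^4 + 36.0432*q^3 + 3.375*q^2 + 2.2377*q - 10.9233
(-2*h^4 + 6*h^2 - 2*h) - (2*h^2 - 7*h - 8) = -2*h^4 + 4*h^2 + 5*h + 8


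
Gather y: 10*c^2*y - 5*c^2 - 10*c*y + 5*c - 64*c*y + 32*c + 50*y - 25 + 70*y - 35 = -5*c^2 + 37*c + y*(10*c^2 - 74*c + 120) - 60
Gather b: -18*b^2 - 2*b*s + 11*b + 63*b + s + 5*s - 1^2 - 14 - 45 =-18*b^2 + b*(74 - 2*s) + 6*s - 60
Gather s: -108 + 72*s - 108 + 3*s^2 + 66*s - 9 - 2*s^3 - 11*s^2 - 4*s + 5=-2*s^3 - 8*s^2 + 134*s - 220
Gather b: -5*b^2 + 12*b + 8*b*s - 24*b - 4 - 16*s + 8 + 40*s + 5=-5*b^2 + b*(8*s - 12) + 24*s + 9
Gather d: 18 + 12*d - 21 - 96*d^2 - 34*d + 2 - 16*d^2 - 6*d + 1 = -112*d^2 - 28*d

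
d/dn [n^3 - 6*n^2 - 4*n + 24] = 3*n^2 - 12*n - 4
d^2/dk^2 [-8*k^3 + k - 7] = -48*k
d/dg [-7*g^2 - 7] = -14*g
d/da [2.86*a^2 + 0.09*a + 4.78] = 5.72*a + 0.09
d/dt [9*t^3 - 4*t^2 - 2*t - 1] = 27*t^2 - 8*t - 2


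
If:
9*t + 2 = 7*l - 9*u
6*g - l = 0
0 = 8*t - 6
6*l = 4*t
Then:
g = 1/12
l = 1/2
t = 3/4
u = -7/12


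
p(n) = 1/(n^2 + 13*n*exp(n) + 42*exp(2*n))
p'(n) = (-13*n*exp(n) - 2*n - 84*exp(2*n) - 13*exp(n))/(n^2 + 13*n*exp(n) + 42*exp(2*n))^2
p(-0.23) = 0.04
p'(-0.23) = -0.10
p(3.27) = 0.00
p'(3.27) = -0.00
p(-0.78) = 0.21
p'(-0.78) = -0.76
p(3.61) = 0.00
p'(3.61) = -0.00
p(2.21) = 0.00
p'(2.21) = -0.00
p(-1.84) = 1.55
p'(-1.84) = 7.90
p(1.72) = 0.00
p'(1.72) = -0.00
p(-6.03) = 0.03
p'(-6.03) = 0.01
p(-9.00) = 0.01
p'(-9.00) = 0.00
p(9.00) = 0.00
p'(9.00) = 0.00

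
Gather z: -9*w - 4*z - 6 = -9*w - 4*z - 6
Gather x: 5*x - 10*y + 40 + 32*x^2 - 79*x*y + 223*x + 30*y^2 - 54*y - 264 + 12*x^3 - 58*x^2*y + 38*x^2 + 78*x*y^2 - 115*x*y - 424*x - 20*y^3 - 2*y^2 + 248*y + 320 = 12*x^3 + x^2*(70 - 58*y) + x*(78*y^2 - 194*y - 196) - 20*y^3 + 28*y^2 + 184*y + 96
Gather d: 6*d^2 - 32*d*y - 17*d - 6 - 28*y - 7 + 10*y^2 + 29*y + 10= 6*d^2 + d*(-32*y - 17) + 10*y^2 + y - 3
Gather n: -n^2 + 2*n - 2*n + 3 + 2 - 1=4 - n^2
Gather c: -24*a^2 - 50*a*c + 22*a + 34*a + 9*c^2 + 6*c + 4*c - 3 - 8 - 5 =-24*a^2 + 56*a + 9*c^2 + c*(10 - 50*a) - 16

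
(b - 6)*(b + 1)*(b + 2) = b^3 - 3*b^2 - 16*b - 12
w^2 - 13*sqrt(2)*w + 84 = (w - 7*sqrt(2))*(w - 6*sqrt(2))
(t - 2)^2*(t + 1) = t^3 - 3*t^2 + 4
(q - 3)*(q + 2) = q^2 - q - 6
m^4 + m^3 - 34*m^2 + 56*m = m*(m - 4)*(m - 2)*(m + 7)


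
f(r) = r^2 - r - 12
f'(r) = 2*r - 1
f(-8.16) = 62.75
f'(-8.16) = -17.32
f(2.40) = -8.64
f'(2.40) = 3.80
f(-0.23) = -11.72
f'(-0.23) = -1.46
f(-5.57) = 24.59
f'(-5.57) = -12.14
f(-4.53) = 13.05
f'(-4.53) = -10.06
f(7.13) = 31.71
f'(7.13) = 13.26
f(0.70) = -12.21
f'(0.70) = 0.40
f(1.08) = -11.91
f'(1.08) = 1.16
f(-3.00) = 0.00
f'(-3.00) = -7.00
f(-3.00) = 0.00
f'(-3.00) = -7.00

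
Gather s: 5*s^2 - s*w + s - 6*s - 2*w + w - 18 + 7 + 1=5*s^2 + s*(-w - 5) - w - 10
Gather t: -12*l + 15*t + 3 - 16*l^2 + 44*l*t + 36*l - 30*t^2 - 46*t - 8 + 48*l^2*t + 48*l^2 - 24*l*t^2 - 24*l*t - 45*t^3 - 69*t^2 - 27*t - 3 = 32*l^2 + 24*l - 45*t^3 + t^2*(-24*l - 99) + t*(48*l^2 + 20*l - 58) - 8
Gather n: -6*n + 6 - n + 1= 7 - 7*n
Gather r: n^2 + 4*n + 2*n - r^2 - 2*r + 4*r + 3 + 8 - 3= n^2 + 6*n - r^2 + 2*r + 8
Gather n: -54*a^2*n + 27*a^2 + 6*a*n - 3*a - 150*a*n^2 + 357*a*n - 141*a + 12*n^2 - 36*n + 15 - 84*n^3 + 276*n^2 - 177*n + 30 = 27*a^2 - 144*a - 84*n^3 + n^2*(288 - 150*a) + n*(-54*a^2 + 363*a - 213) + 45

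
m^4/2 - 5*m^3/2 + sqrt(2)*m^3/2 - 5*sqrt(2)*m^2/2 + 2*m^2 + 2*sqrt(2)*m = m*(m/2 + sqrt(2)/2)*(m - 4)*(m - 1)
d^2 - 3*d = d*(d - 3)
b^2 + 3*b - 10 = (b - 2)*(b + 5)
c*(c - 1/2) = c^2 - c/2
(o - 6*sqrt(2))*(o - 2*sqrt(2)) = o^2 - 8*sqrt(2)*o + 24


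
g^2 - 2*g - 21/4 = (g - 7/2)*(g + 3/2)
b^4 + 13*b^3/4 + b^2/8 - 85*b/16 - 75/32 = (b - 5/4)*(b + 1/2)*(b + 3/2)*(b + 5/2)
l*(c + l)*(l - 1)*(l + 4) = c*l^3 + 3*c*l^2 - 4*c*l + l^4 + 3*l^3 - 4*l^2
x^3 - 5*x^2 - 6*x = x*(x - 6)*(x + 1)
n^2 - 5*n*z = n*(n - 5*z)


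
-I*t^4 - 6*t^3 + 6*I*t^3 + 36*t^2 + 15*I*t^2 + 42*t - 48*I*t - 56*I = (t - 7)*(t - 4*I)*(t - 2*I)*(-I*t - I)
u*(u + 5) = u^2 + 5*u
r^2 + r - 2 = (r - 1)*(r + 2)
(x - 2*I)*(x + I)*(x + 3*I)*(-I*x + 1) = -I*x^4 + 3*x^3 - 3*I*x^2 + 11*x + 6*I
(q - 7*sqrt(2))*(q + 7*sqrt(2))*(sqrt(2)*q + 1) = sqrt(2)*q^3 + q^2 - 98*sqrt(2)*q - 98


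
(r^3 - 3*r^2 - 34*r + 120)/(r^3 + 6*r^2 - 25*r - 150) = (r - 4)/(r + 5)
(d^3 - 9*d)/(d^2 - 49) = d*(d^2 - 9)/(d^2 - 49)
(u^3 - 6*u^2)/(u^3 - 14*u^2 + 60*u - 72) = u^2/(u^2 - 8*u + 12)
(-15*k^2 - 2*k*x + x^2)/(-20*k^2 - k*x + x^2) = (3*k + x)/(4*k + x)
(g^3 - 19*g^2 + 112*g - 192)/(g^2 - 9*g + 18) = (g^2 - 16*g + 64)/(g - 6)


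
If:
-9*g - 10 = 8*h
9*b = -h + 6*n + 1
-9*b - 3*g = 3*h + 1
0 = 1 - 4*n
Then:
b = 1/4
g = -4/3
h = 1/4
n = 1/4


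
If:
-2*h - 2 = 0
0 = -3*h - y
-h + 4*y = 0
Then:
No Solution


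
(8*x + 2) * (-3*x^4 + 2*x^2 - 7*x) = -24*x^5 - 6*x^4 + 16*x^3 - 52*x^2 - 14*x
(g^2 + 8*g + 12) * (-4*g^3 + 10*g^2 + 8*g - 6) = -4*g^5 - 22*g^4 + 40*g^3 + 178*g^2 + 48*g - 72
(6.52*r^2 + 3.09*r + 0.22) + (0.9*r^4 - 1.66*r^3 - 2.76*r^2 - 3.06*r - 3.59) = 0.9*r^4 - 1.66*r^3 + 3.76*r^2 + 0.0299999999999998*r - 3.37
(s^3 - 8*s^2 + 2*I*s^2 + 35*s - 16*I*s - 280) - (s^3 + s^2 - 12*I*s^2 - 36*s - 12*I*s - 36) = -9*s^2 + 14*I*s^2 + 71*s - 4*I*s - 244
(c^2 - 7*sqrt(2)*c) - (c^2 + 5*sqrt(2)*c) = -12*sqrt(2)*c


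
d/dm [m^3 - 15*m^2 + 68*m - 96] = 3*m^2 - 30*m + 68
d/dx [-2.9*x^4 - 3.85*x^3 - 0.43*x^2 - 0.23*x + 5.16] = -11.6*x^3 - 11.55*x^2 - 0.86*x - 0.23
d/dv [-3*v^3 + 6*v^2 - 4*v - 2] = -9*v^2 + 12*v - 4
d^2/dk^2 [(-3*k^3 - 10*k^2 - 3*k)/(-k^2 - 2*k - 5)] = 40*(-k^3 - 3*k^2 + 9*k + 11)/(k^6 + 6*k^5 + 27*k^4 + 68*k^3 + 135*k^2 + 150*k + 125)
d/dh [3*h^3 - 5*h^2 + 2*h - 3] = 9*h^2 - 10*h + 2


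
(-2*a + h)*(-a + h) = 2*a^2 - 3*a*h + h^2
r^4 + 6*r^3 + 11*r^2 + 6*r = r*(r + 1)*(r + 2)*(r + 3)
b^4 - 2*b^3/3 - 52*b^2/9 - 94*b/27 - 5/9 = (b - 3)*(b + 1/3)^2*(b + 5/3)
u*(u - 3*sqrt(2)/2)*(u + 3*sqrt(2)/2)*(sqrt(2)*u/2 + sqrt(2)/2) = sqrt(2)*u^4/2 + sqrt(2)*u^3/2 - 9*sqrt(2)*u^2/4 - 9*sqrt(2)*u/4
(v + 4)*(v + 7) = v^2 + 11*v + 28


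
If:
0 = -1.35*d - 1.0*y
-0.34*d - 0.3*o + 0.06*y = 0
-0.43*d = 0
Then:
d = 0.00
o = 0.00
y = 0.00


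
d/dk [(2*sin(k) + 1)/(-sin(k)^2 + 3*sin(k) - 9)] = (2*sin(k) - cos(2*k) - 20)*cos(k)/(sin(k)^2 - 3*sin(k) + 9)^2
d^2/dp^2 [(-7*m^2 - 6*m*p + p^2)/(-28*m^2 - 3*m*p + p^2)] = -6*m/(64*m^3 + 48*m^2*p + 12*m*p^2 + p^3)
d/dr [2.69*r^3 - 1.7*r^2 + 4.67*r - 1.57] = 8.07*r^2 - 3.4*r + 4.67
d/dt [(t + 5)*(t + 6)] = 2*t + 11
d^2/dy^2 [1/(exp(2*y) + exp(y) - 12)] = (2*(2*exp(y) + 1)^2*exp(y) - (4*exp(y) + 1)*(exp(2*y) + exp(y) - 12))*exp(y)/(exp(2*y) + exp(y) - 12)^3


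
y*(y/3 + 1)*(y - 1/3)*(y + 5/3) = y^4/3 + 13*y^3/9 + 31*y^2/27 - 5*y/9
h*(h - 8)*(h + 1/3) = h^3 - 23*h^2/3 - 8*h/3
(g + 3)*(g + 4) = g^2 + 7*g + 12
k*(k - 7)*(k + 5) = k^3 - 2*k^2 - 35*k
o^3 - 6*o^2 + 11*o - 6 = (o - 3)*(o - 2)*(o - 1)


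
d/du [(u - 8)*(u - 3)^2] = (u - 3)*(3*u - 19)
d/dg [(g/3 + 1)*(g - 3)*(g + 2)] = g^2 + 4*g/3 - 3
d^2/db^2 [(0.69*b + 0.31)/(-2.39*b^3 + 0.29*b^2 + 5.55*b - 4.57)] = (-23.648094*b^5 - 18.379578*b^4 - 14.983292*b^3 + 114.952188*b^2 + 11.835066*b - 54.920866)/(13.651919*b^9 - 4.969527*b^8 - 94.503468*b^7 + 101.368732*b^6 + 200.448858*b^5 - 389.357754*b^4 + 22.923348*b^3 + 404.132412*b^2 - 347.733585*b + 95.443993)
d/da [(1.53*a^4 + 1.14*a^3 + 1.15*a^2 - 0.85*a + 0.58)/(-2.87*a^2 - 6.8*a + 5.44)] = (-8.7822*a^5 - 34.4838*a^4 + 17.7888*a^3 + 8.3453*a^2 + 15.8412*a - 0.680000000000001)/(8.2369*a^4 + 39.032*a^3 + 15.0144*a^2 - 73.984*a + 29.5936)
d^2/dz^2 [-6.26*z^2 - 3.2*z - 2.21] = -12.5200000000000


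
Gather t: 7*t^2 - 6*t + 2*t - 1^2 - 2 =7*t^2 - 4*t - 3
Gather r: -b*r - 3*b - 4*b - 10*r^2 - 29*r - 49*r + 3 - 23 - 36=-7*b - 10*r^2 + r*(-b - 78) - 56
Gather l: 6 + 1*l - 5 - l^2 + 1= -l^2 + l + 2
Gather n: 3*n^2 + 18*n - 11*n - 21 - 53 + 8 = 3*n^2 + 7*n - 66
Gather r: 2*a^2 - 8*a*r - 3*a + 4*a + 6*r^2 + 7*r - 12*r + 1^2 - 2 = 2*a^2 + a + 6*r^2 + r*(-8*a - 5) - 1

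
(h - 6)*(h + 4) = h^2 - 2*h - 24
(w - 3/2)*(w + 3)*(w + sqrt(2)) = w^3 + sqrt(2)*w^2 + 3*w^2/2 - 9*w/2 + 3*sqrt(2)*w/2 - 9*sqrt(2)/2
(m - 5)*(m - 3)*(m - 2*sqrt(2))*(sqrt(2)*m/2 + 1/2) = sqrt(2)*m^4/2 - 4*sqrt(2)*m^3 - 3*m^3/2 + 13*sqrt(2)*m^2/2 + 12*m^2 - 45*m/2 + 8*sqrt(2)*m - 15*sqrt(2)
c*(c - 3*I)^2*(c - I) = c^4 - 7*I*c^3 - 15*c^2 + 9*I*c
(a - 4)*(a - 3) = a^2 - 7*a + 12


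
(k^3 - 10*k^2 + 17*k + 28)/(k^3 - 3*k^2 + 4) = (k^2 - 11*k + 28)/(k^2 - 4*k + 4)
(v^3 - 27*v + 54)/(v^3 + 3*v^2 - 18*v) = (v - 3)/v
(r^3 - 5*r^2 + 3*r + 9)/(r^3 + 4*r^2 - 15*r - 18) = (r - 3)/(r + 6)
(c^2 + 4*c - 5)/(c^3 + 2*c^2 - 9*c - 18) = (c^2 + 4*c - 5)/(c^3 + 2*c^2 - 9*c - 18)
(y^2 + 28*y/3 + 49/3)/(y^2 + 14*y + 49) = (y + 7/3)/(y + 7)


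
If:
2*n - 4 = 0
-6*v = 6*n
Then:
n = 2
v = -2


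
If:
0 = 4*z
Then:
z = 0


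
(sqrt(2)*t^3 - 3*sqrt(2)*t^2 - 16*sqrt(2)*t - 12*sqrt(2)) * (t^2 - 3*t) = sqrt(2)*t^5 - 6*sqrt(2)*t^4 - 7*sqrt(2)*t^3 + 36*sqrt(2)*t^2 + 36*sqrt(2)*t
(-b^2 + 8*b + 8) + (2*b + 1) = -b^2 + 10*b + 9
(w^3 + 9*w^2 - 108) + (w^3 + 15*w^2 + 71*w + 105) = 2*w^3 + 24*w^2 + 71*w - 3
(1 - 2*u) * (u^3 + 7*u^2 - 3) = -2*u^4 - 13*u^3 + 7*u^2 + 6*u - 3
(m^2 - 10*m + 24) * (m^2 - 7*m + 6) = m^4 - 17*m^3 + 100*m^2 - 228*m + 144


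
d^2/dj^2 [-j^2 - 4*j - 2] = -2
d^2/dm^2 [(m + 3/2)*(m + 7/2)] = 2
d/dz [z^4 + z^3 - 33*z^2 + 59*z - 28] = 4*z^3 + 3*z^2 - 66*z + 59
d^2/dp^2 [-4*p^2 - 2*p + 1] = -8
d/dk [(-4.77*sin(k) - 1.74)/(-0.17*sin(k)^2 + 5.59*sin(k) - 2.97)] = (-0.8109*sin(k)^2 - 0.5916*sin(k) + 23.8935)*cos(k)/(0.0289*sin(k)^4 - 1.9006*sin(k)^3 + 32.2579*sin(k)^2 - 33.2046*sin(k) + 8.8209)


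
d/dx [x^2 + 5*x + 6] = 2*x + 5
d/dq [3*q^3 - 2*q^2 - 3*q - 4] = 9*q^2 - 4*q - 3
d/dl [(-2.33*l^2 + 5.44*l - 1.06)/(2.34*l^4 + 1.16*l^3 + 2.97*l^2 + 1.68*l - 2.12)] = (10.9044*l^5 - 35.486*l^4 - 2.6992*l^3 - 16.3824*l^2 + 16.1756*l - 9.752)/(5.4756*l^8 + 5.4288*l^7 + 15.2452*l^6 + 14.7528*l^5 + 2.7969*l^4 + 5.0608*l^3 - 9.7704*l^2 - 7.1232*l + 4.4944)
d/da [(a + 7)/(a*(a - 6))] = (-a^2 - 14*a + 42)/(a^2*(a^2 - 12*a + 36))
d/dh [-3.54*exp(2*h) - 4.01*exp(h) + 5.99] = (-7.08*exp(h) - 4.01)*exp(h)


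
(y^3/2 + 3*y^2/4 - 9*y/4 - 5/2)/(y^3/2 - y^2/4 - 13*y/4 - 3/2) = (-2*y^3 - 3*y^2 + 9*y + 10)/(-2*y^3 + y^2 + 13*y + 6)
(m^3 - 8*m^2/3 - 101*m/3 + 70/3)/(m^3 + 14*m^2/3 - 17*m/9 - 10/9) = 3*(m - 7)/(3*m + 1)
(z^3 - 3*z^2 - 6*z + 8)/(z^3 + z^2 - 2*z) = (z - 4)/z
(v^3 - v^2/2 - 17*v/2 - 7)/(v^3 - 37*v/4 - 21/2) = 2*(v + 1)/(2*v + 3)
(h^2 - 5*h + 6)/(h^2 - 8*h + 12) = (h - 3)/(h - 6)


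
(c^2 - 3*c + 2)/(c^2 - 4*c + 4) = (c - 1)/(c - 2)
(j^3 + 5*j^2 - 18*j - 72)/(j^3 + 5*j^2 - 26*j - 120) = (j^2 - j - 12)/(j^2 - j - 20)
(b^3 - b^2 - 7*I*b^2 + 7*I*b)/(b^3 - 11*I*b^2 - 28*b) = (b - 1)/(b - 4*I)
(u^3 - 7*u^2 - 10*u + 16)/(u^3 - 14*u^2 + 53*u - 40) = (u + 2)/(u - 5)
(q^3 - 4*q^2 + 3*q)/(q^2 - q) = q - 3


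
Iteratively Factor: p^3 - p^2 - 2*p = (p - 2)*(p^2 + p) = p*(p - 2)*(p + 1)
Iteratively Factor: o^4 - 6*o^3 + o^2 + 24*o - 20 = (o - 5)*(o^3 - o^2 - 4*o + 4) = (o - 5)*(o - 2)*(o^2 + o - 2) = (o - 5)*(o - 2)*(o + 2)*(o - 1)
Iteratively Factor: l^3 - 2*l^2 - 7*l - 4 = (l - 4)*(l^2 + 2*l + 1) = (l - 4)*(l + 1)*(l + 1)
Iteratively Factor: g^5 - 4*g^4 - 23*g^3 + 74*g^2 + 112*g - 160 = (g + 4)*(g^4 - 8*g^3 + 9*g^2 + 38*g - 40) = (g + 2)*(g + 4)*(g^3 - 10*g^2 + 29*g - 20) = (g - 1)*(g + 2)*(g + 4)*(g^2 - 9*g + 20) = (g - 4)*(g - 1)*(g + 2)*(g + 4)*(g - 5)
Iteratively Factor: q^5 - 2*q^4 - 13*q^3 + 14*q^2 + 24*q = (q + 1)*(q^4 - 3*q^3 - 10*q^2 + 24*q) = q*(q + 1)*(q^3 - 3*q^2 - 10*q + 24) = q*(q - 2)*(q + 1)*(q^2 - q - 12) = q*(q - 4)*(q - 2)*(q + 1)*(q + 3)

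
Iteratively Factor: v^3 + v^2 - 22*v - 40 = (v + 4)*(v^2 - 3*v - 10) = (v + 2)*(v + 4)*(v - 5)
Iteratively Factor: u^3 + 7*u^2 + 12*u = (u + 3)*(u^2 + 4*u) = u*(u + 3)*(u + 4)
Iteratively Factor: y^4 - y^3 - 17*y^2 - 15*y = (y + 1)*(y^3 - 2*y^2 - 15*y) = y*(y + 1)*(y^2 - 2*y - 15) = y*(y - 5)*(y + 1)*(y + 3)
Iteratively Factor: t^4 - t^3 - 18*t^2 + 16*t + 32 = (t - 2)*(t^3 + t^2 - 16*t - 16) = (t - 2)*(t + 4)*(t^2 - 3*t - 4) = (t - 2)*(t + 1)*(t + 4)*(t - 4)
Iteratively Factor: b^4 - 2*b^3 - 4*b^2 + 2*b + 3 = (b - 1)*(b^3 - b^2 - 5*b - 3) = (b - 1)*(b + 1)*(b^2 - 2*b - 3) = (b - 1)*(b + 1)^2*(b - 3)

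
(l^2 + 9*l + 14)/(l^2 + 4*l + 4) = (l + 7)/(l + 2)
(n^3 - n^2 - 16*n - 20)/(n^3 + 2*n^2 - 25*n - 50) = (n + 2)/(n + 5)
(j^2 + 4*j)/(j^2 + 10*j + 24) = j/(j + 6)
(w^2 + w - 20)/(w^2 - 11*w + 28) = (w + 5)/(w - 7)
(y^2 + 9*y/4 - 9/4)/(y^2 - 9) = (y - 3/4)/(y - 3)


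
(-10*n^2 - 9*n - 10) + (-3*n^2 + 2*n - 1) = -13*n^2 - 7*n - 11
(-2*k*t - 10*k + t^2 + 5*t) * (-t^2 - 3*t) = 2*k*t^3 + 16*k*t^2 + 30*k*t - t^4 - 8*t^3 - 15*t^2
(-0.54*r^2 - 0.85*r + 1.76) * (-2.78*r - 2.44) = 1.5012*r^3 + 3.6806*r^2 - 2.8188*r - 4.2944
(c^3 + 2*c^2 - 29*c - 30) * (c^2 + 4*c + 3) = c^5 + 6*c^4 - 18*c^3 - 140*c^2 - 207*c - 90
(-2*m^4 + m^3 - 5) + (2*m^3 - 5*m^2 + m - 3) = -2*m^4 + 3*m^3 - 5*m^2 + m - 8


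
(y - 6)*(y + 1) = y^2 - 5*y - 6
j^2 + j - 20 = (j - 4)*(j + 5)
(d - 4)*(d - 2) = d^2 - 6*d + 8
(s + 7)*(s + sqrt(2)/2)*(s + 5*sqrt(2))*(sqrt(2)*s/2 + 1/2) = sqrt(2)*s^4/2 + 7*sqrt(2)*s^3/2 + 6*s^3 + 21*sqrt(2)*s^2/4 + 42*s^2 + 5*s/2 + 147*sqrt(2)*s/4 + 35/2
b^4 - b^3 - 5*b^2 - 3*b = b*(b - 3)*(b + 1)^2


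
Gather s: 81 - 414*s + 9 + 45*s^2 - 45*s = 45*s^2 - 459*s + 90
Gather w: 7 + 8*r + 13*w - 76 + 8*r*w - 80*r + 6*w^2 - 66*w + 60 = -72*r + 6*w^2 + w*(8*r - 53) - 9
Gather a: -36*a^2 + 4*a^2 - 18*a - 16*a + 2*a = -32*a^2 - 32*a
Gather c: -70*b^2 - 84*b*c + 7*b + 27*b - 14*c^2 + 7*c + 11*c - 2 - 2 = -70*b^2 + 34*b - 14*c^2 + c*(18 - 84*b) - 4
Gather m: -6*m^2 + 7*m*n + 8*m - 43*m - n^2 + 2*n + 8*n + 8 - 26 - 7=-6*m^2 + m*(7*n - 35) - n^2 + 10*n - 25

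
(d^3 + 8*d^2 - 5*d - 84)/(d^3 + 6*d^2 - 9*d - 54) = (d^2 + 11*d + 28)/(d^2 + 9*d + 18)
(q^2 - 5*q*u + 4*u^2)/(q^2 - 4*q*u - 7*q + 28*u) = (q - u)/(q - 7)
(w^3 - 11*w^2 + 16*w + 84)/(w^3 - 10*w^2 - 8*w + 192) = (w^2 - 5*w - 14)/(w^2 - 4*w - 32)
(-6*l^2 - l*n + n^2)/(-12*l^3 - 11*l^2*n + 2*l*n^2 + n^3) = (2*l + n)/(4*l^2 + 5*l*n + n^2)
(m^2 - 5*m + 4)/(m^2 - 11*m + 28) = (m - 1)/(m - 7)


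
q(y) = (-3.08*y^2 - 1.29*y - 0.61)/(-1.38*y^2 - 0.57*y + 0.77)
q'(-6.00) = 0.02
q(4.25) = 2.32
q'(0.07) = -3.42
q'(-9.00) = 0.00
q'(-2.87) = 0.21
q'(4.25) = -0.04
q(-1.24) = 5.81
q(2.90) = 2.42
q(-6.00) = 2.28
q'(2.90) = -0.13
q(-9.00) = 2.25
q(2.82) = 2.43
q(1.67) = 2.82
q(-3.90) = 2.36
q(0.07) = -0.99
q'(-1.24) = 15.84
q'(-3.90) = 0.07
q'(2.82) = -0.14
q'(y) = (-6.16*y - 1.29)/(-1.38*y^2 - 0.57*y + 0.77) + (2.76*y + 0.57)*(-3.08*y^2 - 1.29*y - 0.61)/(-1.38*y^2 - 0.57*y + 0.77)^2 = (-0.0246000000000004*y^2 - 6.4268*y - 1.341)/(1.9044*y^4 + 1.5732*y^3 - 1.8003*y^2 - 0.8778*y + 0.5929)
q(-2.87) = 2.49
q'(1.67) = -0.75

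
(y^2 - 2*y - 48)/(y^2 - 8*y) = (y + 6)/y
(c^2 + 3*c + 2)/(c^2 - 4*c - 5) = (c + 2)/(c - 5)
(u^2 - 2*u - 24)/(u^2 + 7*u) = (u^2 - 2*u - 24)/(u*(u + 7))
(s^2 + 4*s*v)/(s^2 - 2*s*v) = (s + 4*v)/(s - 2*v)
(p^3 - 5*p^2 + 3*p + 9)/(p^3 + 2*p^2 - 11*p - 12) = (p - 3)/(p + 4)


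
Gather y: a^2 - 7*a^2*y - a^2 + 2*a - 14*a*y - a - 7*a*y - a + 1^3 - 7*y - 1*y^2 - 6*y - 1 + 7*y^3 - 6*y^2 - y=7*y^3 - 7*y^2 + y*(-7*a^2 - 21*a - 14)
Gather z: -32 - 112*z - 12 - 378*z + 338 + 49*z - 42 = 252 - 441*z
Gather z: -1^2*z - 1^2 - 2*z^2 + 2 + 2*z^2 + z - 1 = 0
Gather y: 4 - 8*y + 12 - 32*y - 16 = -40*y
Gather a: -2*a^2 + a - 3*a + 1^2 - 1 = -2*a^2 - 2*a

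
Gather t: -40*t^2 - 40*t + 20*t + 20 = -40*t^2 - 20*t + 20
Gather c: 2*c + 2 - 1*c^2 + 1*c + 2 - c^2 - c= -2*c^2 + 2*c + 4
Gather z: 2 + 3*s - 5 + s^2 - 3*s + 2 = s^2 - 1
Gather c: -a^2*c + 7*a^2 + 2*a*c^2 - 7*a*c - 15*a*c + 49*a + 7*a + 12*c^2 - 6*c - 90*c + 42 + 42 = 7*a^2 + 56*a + c^2*(2*a + 12) + c*(-a^2 - 22*a - 96) + 84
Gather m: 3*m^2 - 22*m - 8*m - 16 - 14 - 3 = 3*m^2 - 30*m - 33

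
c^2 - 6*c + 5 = (c - 5)*(c - 1)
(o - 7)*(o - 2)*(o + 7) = o^3 - 2*o^2 - 49*o + 98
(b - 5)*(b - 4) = b^2 - 9*b + 20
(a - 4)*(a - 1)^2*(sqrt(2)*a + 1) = sqrt(2)*a^4 - 6*sqrt(2)*a^3 + a^3 - 6*a^2 + 9*sqrt(2)*a^2 - 4*sqrt(2)*a + 9*a - 4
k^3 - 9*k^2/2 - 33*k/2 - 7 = (k - 7)*(k + 1/2)*(k + 2)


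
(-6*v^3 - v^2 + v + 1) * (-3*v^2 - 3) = 18*v^5 + 3*v^4 + 15*v^3 - 3*v - 3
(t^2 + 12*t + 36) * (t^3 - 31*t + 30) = t^5 + 12*t^4 + 5*t^3 - 342*t^2 - 756*t + 1080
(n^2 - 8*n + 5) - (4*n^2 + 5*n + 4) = -3*n^2 - 13*n + 1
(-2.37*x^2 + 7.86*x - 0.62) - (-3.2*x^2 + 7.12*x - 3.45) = 0.83*x^2 + 0.74*x + 2.83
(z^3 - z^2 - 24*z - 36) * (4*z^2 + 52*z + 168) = 4*z^5 + 48*z^4 + 20*z^3 - 1560*z^2 - 5904*z - 6048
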